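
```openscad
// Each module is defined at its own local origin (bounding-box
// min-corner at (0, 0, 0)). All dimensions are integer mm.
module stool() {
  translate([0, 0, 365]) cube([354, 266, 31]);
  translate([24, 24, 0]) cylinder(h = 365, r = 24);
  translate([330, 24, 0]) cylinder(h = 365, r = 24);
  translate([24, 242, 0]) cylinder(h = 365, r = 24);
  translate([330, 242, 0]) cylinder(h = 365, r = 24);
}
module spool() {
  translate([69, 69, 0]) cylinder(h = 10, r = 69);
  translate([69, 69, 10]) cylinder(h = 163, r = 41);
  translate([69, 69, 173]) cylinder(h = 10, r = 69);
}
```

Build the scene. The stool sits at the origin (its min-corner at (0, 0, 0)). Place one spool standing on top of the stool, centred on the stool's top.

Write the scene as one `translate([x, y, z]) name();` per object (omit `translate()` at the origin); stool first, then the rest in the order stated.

stool();
translate([108, 64, 396]) spool();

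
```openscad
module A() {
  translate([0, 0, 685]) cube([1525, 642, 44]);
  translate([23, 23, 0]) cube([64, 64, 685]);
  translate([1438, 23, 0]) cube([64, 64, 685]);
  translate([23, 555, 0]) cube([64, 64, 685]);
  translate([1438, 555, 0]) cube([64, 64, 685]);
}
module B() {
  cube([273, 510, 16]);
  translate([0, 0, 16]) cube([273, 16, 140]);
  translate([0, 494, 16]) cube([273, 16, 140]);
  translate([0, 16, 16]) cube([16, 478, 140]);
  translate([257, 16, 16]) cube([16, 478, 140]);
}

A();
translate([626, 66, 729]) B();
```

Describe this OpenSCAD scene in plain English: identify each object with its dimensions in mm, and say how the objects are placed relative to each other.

A is a table with a 1525×642 mm rectangular top, 44 mm thick, top surface at z = 729 mm, supported by four 64×64 mm square legs, each inset 23 mm from the nearest pair of top edges, running from the floor.

B is an open storage box with external size 273×510×156 mm and wall thickness 16 mm (the base is also 16 mm thick). The base covers the whole footprint; the four walls stand on the base, with the y-facing walls full-width and the x-facing walls fitting between their inner faces.

The open box is on top of the table, centred.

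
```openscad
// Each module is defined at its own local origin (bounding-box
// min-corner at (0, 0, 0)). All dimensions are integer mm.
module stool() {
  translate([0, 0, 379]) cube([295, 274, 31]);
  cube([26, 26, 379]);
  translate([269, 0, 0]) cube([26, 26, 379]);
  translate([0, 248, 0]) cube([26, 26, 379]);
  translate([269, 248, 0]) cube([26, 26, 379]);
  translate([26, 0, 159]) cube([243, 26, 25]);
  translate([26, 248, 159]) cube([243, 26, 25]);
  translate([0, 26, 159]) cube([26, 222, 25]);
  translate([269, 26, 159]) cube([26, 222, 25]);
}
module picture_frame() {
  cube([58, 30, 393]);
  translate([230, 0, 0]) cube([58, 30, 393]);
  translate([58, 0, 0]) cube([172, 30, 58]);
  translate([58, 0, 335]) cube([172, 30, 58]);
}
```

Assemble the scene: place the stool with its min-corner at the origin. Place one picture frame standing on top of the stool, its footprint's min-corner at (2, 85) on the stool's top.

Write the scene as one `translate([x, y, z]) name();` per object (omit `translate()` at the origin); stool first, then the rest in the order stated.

stool();
translate([2, 85, 410]) picture_frame();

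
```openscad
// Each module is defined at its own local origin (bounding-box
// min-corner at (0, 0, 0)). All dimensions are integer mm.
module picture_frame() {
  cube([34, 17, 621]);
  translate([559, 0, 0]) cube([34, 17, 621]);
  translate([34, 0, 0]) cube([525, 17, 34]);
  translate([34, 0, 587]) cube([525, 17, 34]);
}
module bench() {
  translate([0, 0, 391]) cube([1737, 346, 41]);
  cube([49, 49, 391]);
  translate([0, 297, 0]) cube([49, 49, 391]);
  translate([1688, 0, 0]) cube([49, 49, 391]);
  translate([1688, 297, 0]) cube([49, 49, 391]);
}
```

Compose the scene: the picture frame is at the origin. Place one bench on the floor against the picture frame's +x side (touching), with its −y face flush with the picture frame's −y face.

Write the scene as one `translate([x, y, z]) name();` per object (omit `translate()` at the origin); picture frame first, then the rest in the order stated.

picture_frame();
translate([593, 0, 0]) bench();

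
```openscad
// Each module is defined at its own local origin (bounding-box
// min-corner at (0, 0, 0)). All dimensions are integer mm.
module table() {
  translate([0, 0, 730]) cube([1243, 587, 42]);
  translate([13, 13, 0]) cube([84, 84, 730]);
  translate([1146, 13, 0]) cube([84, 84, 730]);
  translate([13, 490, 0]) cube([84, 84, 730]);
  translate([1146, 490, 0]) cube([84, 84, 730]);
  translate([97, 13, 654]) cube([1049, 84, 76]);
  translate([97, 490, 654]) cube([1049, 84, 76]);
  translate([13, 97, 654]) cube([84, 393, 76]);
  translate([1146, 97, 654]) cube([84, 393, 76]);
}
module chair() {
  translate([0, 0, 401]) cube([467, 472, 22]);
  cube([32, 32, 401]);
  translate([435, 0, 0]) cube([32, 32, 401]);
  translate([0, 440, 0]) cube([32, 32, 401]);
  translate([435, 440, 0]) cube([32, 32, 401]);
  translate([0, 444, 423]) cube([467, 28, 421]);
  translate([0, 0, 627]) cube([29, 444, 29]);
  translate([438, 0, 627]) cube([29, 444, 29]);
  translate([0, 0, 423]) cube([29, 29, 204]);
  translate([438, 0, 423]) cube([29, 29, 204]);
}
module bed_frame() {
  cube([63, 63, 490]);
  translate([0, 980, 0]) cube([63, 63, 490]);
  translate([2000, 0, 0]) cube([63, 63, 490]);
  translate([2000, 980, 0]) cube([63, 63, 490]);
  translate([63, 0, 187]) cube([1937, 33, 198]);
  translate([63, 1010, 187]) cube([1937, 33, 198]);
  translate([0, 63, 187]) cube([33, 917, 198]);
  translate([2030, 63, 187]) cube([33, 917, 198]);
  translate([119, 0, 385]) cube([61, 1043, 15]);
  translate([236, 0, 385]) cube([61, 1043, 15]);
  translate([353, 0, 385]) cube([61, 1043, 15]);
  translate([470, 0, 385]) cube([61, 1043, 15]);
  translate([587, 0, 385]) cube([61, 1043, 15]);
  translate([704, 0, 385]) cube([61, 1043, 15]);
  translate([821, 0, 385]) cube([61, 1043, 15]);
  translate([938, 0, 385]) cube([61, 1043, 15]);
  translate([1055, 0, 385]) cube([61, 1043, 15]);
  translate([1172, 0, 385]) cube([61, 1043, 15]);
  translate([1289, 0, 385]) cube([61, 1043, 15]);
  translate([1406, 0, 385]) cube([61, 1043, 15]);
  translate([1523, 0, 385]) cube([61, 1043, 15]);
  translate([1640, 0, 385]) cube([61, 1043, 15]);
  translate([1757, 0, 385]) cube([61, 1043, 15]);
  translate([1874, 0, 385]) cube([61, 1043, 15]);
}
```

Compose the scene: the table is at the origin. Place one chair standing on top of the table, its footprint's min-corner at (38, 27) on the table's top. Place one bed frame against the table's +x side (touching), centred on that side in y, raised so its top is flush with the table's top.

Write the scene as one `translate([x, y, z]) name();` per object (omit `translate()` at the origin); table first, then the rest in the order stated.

table();
translate([38, 27, 772]) chair();
translate([1243, -228, 282]) bed_frame();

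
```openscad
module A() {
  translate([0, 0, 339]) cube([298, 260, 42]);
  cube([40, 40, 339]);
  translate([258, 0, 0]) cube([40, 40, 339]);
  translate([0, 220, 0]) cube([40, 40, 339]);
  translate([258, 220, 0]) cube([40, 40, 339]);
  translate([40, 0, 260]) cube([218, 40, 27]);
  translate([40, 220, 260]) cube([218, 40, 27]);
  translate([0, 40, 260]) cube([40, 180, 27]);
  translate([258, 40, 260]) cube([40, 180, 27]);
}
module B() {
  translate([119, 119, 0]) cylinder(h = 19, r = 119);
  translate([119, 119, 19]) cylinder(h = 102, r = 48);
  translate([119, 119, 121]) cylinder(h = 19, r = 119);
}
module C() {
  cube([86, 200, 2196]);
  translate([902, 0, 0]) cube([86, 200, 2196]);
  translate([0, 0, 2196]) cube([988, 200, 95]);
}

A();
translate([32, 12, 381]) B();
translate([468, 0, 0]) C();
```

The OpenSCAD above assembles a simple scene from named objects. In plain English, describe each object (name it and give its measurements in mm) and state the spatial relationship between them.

A is a four-legged stool. The seat is a 298×260×42 mm slab whose top surface is at z = 381 mm; four square legs, each 40×40 mm in cross-section, run from the floor (z = 0) to the underside of the seat, each flush with a corner of the seat. Four stretchers, 40 mm wide and 27 mm tall, connect adjacent legs with their undersides at z = 260 mm, each running between the inner faces of the legs it joins and aligned with the legs' outer faces on the other axis.

B is a spool: two coaxial disc flanges of radius 119 mm and thickness 19 mm, joined by a core cylinder of radius 48 mm and height 102 mm. The lower flange rests on z = 0 and the three cylinders share a vertical axis.

C is a door frame. The clear opening is 816 mm wide and 2196 mm high. Two 86 mm wide jambs, 200 mm deep, stand either side of the opening from the floor to the top of the opening. A 95 mm thick head sits across the top of both jambs, spanning the full outside width of the frame.

The spool is on top of the stool. The door frame is on the floor beside the stool on its +x side.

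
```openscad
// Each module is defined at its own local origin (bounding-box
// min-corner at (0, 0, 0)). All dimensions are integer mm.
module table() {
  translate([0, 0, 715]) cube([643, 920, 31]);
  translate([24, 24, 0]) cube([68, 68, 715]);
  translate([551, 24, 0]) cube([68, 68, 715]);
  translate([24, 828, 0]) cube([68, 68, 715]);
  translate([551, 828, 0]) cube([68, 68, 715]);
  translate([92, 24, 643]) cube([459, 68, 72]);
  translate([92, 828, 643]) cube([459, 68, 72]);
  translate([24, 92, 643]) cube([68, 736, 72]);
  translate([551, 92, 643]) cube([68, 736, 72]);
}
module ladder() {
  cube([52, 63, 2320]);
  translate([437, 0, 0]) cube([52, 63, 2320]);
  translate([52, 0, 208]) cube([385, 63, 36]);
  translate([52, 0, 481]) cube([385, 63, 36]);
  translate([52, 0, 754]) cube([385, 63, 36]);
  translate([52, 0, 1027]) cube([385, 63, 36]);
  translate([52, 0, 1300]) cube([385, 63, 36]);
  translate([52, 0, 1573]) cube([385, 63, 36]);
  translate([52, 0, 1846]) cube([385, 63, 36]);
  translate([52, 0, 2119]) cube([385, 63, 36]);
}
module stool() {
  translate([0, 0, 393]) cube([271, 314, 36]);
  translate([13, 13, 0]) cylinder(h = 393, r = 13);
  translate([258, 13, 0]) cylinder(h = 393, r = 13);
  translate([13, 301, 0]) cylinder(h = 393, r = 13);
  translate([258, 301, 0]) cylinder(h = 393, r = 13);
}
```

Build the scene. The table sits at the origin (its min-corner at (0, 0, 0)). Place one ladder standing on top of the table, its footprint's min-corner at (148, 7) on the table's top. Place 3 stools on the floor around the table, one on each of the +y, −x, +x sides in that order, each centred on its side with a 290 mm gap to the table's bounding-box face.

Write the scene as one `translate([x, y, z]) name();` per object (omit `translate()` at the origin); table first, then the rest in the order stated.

table();
translate([148, 7, 746]) ladder();
translate([186, 1210, 0]) stool();
translate([-561, 303, 0]) stool();
translate([933, 303, 0]) stool();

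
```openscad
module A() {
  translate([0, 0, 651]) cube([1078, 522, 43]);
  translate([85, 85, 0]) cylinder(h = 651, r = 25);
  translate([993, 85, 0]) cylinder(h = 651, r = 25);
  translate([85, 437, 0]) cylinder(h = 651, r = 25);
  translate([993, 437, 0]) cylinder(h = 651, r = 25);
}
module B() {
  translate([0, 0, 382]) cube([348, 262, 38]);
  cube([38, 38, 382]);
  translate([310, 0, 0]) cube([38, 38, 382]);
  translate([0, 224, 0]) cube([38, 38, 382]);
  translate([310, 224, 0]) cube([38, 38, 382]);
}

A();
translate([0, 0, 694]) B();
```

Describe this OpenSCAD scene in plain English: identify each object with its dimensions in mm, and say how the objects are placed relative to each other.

A is a table with a 1078×522 mm rectangular top, 43 mm thick, top surface at z = 694 mm, supported by four round legs of 50 mm diameter, each leg's bounding box inset 60 mm from the nearest pair of top edges, running from the floor.

B is a four-legged stool. The seat is 348×262 mm, 38 mm thick, top at z = 420 mm. It stands on four square legs, each 38×38 mm in cross-section, from z = 0 to the seat underside, each flush with a corner of the seat.

The stool is on top of the table.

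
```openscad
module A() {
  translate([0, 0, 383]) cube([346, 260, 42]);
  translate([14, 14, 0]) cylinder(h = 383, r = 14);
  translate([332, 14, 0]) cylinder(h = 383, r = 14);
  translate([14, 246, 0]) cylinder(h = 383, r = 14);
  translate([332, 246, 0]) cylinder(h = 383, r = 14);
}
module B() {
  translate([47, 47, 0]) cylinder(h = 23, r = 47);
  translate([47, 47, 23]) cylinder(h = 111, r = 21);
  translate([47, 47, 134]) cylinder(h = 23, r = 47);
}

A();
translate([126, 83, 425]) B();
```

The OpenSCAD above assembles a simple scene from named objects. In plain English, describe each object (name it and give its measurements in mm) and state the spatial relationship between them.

A is a simple wooden stool: a rectangular seat 346 mm (x) by 260 mm (y), 42 mm thick, top face at z = 425 mm, on four round legs, each 28 mm in diameter. The legs rest on z = 0, each leg's axis is inset half a diameter from the nearest pair of seat edges (so the leg's bounding box is flush with the corner).

B is a spool: two coaxial disc flanges of radius 47 mm and thickness 23 mm, joined by a core cylinder of radius 21 mm and height 111 mm. The lower flange rests on z = 0 and the three cylinders share a vertical axis.

The spool is on top of the stool, centred.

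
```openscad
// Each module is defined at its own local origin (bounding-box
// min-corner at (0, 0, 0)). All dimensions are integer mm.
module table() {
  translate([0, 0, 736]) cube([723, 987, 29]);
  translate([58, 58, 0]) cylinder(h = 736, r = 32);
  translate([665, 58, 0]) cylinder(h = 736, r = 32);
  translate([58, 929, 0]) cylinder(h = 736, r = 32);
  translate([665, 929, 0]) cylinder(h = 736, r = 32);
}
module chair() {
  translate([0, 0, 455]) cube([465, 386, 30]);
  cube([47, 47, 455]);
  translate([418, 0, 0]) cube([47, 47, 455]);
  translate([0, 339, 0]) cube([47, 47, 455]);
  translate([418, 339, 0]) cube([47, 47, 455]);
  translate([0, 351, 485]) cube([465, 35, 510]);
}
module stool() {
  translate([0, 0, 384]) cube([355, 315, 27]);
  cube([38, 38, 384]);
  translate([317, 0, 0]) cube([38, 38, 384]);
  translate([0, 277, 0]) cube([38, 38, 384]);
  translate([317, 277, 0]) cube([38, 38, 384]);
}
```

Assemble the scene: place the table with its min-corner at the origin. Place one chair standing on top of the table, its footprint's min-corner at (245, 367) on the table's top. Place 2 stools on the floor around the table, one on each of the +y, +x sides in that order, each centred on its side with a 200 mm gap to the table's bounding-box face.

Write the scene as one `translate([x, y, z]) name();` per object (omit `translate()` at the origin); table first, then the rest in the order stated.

table();
translate([245, 367, 765]) chair();
translate([184, 1187, 0]) stool();
translate([923, 336, 0]) stool();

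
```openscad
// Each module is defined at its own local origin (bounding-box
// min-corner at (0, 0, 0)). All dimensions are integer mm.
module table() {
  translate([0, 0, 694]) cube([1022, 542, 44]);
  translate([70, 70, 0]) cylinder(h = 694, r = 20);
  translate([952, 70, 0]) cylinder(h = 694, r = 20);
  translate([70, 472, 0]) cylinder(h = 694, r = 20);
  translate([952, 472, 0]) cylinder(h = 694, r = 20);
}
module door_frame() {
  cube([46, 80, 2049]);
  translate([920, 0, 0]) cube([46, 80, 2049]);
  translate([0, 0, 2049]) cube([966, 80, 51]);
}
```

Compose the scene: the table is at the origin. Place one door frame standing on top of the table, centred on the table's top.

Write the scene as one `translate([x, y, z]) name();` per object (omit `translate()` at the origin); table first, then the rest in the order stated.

table();
translate([28, 231, 738]) door_frame();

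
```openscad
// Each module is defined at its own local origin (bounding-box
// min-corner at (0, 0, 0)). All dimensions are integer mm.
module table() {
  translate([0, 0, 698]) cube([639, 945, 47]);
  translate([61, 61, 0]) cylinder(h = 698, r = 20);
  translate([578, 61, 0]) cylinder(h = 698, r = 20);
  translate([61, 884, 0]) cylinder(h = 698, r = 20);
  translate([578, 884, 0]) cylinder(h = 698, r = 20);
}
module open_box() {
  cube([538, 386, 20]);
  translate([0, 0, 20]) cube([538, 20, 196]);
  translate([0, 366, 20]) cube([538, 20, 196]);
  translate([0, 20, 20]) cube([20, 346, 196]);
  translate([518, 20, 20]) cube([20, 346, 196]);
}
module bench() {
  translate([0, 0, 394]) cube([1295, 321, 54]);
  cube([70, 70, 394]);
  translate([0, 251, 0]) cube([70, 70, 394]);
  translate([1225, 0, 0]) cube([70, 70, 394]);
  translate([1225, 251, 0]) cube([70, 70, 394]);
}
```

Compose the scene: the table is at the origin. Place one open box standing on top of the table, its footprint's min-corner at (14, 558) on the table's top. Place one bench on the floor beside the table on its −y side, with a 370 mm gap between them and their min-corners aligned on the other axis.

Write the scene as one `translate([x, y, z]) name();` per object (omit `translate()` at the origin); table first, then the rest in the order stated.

table();
translate([14, 558, 745]) open_box();
translate([0, -691, 0]) bench();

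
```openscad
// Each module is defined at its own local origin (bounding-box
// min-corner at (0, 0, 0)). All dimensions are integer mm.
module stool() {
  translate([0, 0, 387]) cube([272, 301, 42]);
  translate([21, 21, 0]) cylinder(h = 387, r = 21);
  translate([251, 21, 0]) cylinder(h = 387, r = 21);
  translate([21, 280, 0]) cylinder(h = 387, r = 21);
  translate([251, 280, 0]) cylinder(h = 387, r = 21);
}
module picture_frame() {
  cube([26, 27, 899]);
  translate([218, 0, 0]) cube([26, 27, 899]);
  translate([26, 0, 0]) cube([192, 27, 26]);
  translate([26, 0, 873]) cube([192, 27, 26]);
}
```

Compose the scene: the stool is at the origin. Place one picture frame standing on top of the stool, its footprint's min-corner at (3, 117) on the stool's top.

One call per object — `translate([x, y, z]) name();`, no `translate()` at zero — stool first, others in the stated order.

stool();
translate([3, 117, 429]) picture_frame();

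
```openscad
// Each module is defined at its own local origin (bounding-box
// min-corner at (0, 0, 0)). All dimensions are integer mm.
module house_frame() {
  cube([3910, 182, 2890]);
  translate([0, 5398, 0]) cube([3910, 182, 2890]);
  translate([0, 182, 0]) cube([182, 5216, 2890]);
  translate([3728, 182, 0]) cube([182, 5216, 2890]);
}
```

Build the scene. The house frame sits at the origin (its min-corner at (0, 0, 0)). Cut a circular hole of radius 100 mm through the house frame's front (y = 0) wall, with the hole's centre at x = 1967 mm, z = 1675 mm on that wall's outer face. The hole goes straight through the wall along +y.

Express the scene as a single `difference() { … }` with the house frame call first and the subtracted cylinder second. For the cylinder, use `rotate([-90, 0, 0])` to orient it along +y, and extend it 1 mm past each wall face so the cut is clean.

difference() {
  house_frame();
  translate([1967, -1, 1675]) rotate([-90, 0, 0]) cylinder(h = 184, r = 100);
}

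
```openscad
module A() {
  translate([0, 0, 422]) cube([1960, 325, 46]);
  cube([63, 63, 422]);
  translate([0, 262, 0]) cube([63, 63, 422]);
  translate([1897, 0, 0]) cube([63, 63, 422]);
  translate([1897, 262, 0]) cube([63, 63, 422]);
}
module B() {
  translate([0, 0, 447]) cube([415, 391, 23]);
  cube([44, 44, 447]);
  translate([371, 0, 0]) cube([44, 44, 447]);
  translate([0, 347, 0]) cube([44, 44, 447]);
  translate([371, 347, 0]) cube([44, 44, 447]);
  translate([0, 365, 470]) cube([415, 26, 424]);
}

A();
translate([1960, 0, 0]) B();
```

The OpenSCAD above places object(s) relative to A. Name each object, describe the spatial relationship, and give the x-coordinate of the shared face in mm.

A is a bench. B is a chair. The chair is against the bench's +x side, with their −y faces flush. The x-coordinate of the shared face is 1960 mm.

The bench's +x face and the chair's −x face are both at x = 1960 mm.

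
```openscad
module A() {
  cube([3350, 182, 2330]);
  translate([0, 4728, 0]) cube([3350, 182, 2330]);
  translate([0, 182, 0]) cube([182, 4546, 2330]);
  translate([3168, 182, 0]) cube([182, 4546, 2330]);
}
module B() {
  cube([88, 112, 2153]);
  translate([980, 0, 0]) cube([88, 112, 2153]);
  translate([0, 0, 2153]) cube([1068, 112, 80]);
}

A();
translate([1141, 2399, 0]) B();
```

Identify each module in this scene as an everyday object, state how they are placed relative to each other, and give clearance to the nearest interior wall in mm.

A is a house frame. B is a door frame. The door frame sits inside the house frame, centred. The clearance to the nearest interior wall is 959 mm.

Clearances: x = 959, y = 2217; minimum 959 mm.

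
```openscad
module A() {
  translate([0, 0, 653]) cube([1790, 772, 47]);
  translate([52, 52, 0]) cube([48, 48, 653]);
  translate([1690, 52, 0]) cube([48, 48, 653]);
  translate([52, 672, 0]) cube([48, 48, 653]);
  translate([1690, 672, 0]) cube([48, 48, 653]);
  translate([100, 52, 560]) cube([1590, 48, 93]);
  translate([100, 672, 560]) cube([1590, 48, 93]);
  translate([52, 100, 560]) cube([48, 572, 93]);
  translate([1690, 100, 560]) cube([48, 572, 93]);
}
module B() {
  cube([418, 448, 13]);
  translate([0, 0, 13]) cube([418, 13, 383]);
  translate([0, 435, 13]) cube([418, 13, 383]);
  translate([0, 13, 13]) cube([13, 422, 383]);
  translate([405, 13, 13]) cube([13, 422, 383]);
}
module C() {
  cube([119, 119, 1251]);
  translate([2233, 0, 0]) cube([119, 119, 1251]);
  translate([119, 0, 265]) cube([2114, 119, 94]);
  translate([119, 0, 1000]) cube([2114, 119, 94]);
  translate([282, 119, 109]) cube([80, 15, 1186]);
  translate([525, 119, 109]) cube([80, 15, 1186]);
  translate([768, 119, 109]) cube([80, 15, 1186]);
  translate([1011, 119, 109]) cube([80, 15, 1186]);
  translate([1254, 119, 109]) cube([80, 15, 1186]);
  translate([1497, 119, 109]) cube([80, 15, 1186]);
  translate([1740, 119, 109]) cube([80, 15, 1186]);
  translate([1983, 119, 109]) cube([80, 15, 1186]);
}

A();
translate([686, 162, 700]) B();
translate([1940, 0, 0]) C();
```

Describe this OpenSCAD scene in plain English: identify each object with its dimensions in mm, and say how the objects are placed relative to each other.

A is a rectangular dining table. The top is 1790×772×47 mm with its upper surface at z = 700 mm. It stands on four 48×48 mm square legs, each inset 52 mm from the nearest pair of top edges, running from the floor to the underside of the top. Four apron rails, 48 mm thick and 93 mm tall, run between adjacent legs with their top edges flush with the underside of the top and their outer faces flush with the legs' outer faces.

B is an open-topped rectangular box: outside dimensions 418×448×396 mm, with a uniform wall and base thickness of 13 mm. The base is a full 418×448 slab on the floor; four walls sit on top of the base. The front and back walls (the −y and +y sides) span the full width; the two side walls fit between them.

C is a fence section. Two 119×119 mm posts, 1251 mm tall, stand on the floor with a clear span of 2114 mm between their inner faces. Two horizontal rails of 119×94 mm section span the gap between the posts with their undersides at z = 265 mm and z = 1000 mm, flush with the posts' −y face. 8 pickets, each 80 mm wide, 15 mm thick and 1186 mm tall, are fixed to the +y face of the rails with their bottoms at z = 109 mm, evenly spaced across the span with equal gaps (rounded down to the nearest mm) at the −x end and between each pair — any rounding remainder accumulates at the +x end.

The open box is on top of the table, centred. The fence section is on the floor beside the table on its +x side.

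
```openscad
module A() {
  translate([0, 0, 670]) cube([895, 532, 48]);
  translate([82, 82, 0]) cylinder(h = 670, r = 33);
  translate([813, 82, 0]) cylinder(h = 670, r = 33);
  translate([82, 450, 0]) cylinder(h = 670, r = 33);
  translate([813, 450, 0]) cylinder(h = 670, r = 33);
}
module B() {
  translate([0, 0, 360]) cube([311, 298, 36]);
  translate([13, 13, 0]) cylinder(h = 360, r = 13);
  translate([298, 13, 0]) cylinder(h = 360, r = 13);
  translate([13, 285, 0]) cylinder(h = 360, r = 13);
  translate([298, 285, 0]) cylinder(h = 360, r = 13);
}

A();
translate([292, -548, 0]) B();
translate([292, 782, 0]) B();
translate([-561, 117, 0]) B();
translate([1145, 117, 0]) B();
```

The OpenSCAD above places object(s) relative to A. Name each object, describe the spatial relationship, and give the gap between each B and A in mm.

Each stool's nearest face is 250 mm from the table's bounding box.

A is a table. B is a stool. Four stools sit around the table at the −y, +y, −x, +x sides. The gap between each stool and the table is 250 mm.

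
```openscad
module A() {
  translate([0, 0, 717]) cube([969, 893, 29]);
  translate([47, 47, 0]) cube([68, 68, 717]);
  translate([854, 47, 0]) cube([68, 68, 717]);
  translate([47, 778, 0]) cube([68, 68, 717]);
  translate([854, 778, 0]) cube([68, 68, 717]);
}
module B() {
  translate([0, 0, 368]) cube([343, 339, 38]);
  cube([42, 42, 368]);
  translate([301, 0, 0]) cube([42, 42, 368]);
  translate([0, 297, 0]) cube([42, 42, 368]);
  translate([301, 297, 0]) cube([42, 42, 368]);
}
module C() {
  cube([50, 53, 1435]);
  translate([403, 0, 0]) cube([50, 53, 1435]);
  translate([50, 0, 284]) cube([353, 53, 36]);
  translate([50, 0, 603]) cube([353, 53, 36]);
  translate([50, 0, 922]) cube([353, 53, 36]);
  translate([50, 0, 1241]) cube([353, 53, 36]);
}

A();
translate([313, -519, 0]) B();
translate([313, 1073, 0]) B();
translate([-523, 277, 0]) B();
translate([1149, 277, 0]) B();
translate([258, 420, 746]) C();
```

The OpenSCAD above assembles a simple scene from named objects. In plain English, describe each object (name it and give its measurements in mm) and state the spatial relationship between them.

A is a table: top 969 mm (x) × 893 mm (y), 29 mm thick, upper face at z = 746 mm, on four 68×68 mm square legs, each inset 47 mm from the nearest pair of top edges, running from z = 0 to the bottom of the top.

B is a simple wooden stool: a rectangular seat 343 mm (x) by 339 mm (y), 38 mm thick, top face at z = 406 mm, on four square legs, each 42×42 mm in cross-section. The legs rest on z = 0, each flush with a corner of the seat.

C is a wooden ladder with two side rails of 50×53 mm section and 1435 mm height, set 453 mm apart overall. Between them run 4 rectangular rungs (53 mm deep, 36 mm thick), front faces flush with the rails' −y face. The bottom of the first rung is 284 mm above the floor and each subsequent rung is 319 mm higher than the one below.

Four stools sit around the table at the −y, +y, −x, +x sides. The ladder is on top of the table, centred.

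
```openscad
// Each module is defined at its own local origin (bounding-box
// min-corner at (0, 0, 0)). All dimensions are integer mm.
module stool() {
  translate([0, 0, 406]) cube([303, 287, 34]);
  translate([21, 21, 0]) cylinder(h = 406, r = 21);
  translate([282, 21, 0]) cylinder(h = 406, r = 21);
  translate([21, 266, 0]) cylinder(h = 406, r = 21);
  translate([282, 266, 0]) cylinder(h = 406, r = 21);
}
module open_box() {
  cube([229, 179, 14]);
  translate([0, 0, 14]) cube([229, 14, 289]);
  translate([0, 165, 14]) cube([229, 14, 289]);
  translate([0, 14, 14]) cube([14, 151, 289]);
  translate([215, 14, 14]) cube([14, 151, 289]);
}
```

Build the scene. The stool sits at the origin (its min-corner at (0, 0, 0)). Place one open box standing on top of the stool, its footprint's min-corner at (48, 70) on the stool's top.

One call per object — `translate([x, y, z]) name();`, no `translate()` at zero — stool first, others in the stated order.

stool();
translate([48, 70, 440]) open_box();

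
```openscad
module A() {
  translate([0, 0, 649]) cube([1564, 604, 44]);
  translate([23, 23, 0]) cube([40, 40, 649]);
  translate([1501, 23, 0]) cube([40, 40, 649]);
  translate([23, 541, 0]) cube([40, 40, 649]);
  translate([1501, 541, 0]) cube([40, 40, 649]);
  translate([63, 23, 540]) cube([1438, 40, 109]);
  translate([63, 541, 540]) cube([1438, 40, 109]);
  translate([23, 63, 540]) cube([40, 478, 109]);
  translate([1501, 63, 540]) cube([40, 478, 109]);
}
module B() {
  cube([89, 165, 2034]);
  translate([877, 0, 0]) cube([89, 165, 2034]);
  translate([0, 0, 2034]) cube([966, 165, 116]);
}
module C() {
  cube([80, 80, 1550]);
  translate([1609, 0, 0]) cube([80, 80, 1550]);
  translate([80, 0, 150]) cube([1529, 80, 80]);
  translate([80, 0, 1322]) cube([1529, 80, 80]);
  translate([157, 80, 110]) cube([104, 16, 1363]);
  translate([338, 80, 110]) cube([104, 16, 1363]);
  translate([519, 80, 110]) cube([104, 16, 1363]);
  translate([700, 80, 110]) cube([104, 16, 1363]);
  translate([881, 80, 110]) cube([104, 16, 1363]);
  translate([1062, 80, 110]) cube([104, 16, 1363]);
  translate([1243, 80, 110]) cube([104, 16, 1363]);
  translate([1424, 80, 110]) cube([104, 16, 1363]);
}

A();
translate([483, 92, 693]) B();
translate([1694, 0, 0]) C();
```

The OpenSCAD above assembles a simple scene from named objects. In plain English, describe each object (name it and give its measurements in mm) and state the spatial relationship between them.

A is a table with a 1564×604 mm rectangular top, 44 mm thick, top surface at z = 693 mm, supported by four 40×40 mm square legs, each inset 23 mm from the nearest pair of top edges, running from the floor. Four apron rails, 40 mm thick and 109 mm tall, run between adjacent legs with their top edges flush with the underside of the top and their outer faces flush with the legs' outer faces.

B is a door frame. The clear opening is 788 mm wide and 2034 mm high. Two 89 mm wide jambs, 165 mm deep, stand either side of the opening from the floor to the top of the opening. A 116 mm thick head sits across the top of both jambs, spanning the full outside width of the frame.

C is a fence section. Two 80×80 mm posts, 1550 mm tall, stand on the floor with a clear span of 1529 mm between their inner faces. Two horizontal rails of 80×80 mm section span the gap between the posts with their undersides at z = 150 mm and z = 1322 mm, flush with the posts' −y face. 8 pickets, each 104 mm wide, 16 mm thick and 1363 mm tall, are fixed to the +y face of the rails with their bottoms at z = 110 mm, evenly spaced across the span with equal gaps (rounded down to the nearest mm) at the −x end and between each pair — any rounding remainder accumulates at the +x end.

The door frame is on top of the table. The fence section is on the floor beside the table on its +x side.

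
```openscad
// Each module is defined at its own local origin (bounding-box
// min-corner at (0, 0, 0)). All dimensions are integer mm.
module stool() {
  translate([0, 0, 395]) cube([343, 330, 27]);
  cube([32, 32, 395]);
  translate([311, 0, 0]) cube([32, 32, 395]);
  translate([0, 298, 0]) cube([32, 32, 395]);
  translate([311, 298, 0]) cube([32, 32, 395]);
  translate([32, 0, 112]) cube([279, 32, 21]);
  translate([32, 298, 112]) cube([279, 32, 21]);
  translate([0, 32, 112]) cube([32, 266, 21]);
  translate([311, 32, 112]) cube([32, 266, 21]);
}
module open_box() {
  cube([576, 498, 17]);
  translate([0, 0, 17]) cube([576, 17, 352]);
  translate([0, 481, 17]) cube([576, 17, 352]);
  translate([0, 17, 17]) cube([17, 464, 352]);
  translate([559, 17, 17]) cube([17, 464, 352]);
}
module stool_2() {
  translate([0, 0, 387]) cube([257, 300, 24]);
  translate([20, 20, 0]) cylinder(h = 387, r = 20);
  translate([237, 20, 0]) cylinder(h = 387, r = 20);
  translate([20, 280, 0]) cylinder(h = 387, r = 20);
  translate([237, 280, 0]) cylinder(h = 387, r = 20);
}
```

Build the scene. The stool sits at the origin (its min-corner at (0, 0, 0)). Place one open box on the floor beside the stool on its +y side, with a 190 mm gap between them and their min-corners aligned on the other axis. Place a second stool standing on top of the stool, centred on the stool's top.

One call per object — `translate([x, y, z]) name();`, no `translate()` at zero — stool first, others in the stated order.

stool();
translate([0, 520, 0]) open_box();
translate([43, 15, 422]) stool_2();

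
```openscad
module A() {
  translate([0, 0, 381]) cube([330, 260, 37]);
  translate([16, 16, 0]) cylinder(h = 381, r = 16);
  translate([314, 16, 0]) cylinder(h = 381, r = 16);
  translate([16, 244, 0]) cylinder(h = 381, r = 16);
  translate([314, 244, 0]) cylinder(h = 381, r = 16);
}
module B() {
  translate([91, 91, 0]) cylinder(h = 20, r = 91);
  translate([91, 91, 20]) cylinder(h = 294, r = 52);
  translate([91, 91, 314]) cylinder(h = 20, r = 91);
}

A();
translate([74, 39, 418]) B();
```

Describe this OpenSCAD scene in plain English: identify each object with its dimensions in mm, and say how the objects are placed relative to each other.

A is a four-legged stool. The seat is 330×260 mm, 37 mm thick, top at z = 418 mm. It stands on four round legs, each 32 mm in diameter, from z = 0 to the seat underside, each leg's axis is inset half a diameter from the nearest pair of seat edges (so the leg's bounding box is flush with the corner).

B is a spool: two coaxial disc flanges of radius 91 mm and thickness 20 mm, joined by a core cylinder of radius 52 mm and height 294 mm. The lower flange rests on z = 0 and the three cylinders share a vertical axis.

The spool is on top of the stool, centred.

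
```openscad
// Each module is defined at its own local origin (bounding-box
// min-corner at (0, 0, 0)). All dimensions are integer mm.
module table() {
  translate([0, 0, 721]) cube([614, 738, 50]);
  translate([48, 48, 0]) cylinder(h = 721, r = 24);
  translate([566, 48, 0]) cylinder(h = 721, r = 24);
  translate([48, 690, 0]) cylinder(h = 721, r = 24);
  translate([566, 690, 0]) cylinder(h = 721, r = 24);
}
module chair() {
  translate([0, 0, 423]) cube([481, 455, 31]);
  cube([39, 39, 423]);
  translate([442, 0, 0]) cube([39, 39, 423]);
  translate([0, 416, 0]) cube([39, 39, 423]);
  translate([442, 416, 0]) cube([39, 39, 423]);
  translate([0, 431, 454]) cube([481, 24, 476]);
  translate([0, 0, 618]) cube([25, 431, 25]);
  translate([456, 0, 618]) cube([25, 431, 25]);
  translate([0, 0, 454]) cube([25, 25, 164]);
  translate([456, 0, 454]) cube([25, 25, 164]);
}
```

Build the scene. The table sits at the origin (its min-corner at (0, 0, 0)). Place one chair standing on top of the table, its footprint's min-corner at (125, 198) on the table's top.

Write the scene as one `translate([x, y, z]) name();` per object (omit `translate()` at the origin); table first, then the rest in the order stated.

table();
translate([125, 198, 771]) chair();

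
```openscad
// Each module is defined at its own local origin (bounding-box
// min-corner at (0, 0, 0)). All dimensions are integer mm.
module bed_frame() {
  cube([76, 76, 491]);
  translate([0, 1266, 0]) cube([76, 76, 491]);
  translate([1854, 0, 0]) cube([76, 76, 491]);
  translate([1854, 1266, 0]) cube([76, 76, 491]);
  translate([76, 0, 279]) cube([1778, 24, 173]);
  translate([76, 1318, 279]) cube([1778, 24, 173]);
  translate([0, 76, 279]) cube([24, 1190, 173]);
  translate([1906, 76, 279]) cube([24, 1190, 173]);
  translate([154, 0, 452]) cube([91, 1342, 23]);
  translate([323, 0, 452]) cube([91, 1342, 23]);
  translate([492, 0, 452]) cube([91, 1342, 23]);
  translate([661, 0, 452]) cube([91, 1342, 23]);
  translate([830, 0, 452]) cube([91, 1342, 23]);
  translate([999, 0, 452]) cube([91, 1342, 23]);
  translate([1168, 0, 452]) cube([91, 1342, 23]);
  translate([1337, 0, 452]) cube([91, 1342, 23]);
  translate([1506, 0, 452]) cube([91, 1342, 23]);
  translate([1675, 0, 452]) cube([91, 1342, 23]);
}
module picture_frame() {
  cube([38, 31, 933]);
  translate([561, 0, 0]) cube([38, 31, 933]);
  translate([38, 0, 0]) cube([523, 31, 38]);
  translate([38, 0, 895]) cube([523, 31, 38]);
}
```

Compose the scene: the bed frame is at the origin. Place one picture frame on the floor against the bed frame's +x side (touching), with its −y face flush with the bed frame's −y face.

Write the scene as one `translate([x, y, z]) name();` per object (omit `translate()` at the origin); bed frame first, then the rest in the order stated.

bed_frame();
translate([1930, 0, 0]) picture_frame();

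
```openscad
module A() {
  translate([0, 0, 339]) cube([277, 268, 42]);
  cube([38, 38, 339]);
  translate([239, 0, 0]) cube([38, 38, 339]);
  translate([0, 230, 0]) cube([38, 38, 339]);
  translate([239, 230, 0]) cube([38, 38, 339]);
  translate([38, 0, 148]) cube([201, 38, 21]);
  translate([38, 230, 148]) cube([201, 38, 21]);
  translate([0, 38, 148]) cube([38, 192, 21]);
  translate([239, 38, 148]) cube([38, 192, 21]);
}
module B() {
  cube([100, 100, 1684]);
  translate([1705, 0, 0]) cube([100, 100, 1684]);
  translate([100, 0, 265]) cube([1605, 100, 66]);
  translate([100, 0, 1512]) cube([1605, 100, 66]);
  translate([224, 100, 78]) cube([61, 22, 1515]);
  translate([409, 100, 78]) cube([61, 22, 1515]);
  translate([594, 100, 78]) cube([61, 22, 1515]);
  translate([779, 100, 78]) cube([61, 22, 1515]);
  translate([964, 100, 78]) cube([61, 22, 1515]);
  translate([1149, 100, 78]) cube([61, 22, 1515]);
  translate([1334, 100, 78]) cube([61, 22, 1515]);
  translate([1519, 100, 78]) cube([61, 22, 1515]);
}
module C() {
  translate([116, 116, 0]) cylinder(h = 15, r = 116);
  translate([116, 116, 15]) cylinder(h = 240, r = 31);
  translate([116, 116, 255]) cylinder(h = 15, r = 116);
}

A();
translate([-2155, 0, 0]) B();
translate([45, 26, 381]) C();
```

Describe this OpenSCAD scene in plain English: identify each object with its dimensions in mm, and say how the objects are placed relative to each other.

A is a four-legged stool. The seat is a 277×268×42 mm slab whose top surface is at z = 381 mm; four square legs, each 38×38 mm in cross-section, run from the floor (z = 0) to the underside of the seat, each flush with a corner of the seat. Four stretchers, 38 mm wide and 21 mm tall, connect adjacent legs with their undersides at z = 148 mm, each running between the inner faces of the legs it joins and aligned with the legs' outer faces on the other axis.

B is a fence section. Two 100×100 mm posts, 1684 mm tall, stand on the floor with a clear span of 1605 mm between their inner faces. Two horizontal rails of 100×66 mm section span the gap between the posts with their undersides at z = 265 mm and z = 1512 mm, flush with the posts' −y face. 8 pickets, each 61 mm wide, 22 mm thick and 1515 mm tall, are fixed to the +y face of the rails with their bottoms at z = 78 mm, evenly spaced across the span with equal gaps (rounded down to the nearest mm) at the −x end and between each pair — any rounding remainder accumulates at the +x end.

C is a spool: two coaxial disc flanges of radius 116 mm and thickness 15 mm, joined by a core cylinder of radius 31 mm and height 240 mm. The lower flange rests on z = 0 and the three cylinders share a vertical axis.

The fence section is on the floor beside the stool on its −x side. The spool is on top of the stool.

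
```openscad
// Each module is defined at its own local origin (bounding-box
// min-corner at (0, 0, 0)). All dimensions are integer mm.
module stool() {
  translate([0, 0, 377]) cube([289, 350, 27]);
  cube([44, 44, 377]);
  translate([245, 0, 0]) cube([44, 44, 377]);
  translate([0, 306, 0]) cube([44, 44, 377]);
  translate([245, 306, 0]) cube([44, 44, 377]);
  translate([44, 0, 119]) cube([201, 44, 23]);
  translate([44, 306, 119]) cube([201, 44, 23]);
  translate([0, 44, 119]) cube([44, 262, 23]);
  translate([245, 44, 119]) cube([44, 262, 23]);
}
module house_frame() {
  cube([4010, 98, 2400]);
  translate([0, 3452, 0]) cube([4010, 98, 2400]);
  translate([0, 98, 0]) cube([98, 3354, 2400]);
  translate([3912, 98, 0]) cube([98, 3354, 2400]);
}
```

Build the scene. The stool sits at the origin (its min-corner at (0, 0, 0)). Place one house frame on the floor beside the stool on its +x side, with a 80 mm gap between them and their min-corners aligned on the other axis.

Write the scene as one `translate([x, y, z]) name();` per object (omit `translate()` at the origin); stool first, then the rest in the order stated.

stool();
translate([369, 0, 0]) house_frame();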